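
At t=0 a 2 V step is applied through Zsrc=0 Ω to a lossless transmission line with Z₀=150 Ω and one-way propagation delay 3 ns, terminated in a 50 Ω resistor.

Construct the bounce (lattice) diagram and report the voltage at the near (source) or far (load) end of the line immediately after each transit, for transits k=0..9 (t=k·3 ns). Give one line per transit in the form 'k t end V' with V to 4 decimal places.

Γ_L=-0.500000, Γ_S=-1.000000; launch V₁=2·150/150=2.000000
k=0 src: V=2.0000
k=1 load: inc=2.000000, refl=2.000000·-0.500000=-1.0000; V=0.000000+2.000000+-1.000000=1.0000
k=2 src: inc=-1.000000, refl=-1.000000·-1.000000=1.0000; V=2.000000+-1.000000+1.000000=2.0000
k=3 load: inc=1.000000, refl=1.000000·-0.500000=-0.5000; V=1.000000+1.000000+-0.500000=1.5000
k=4 src: inc=-0.500000, refl=-0.500000·-1.000000=0.5000; V=2.000000+-0.500000+0.500000=2.0000
k=5 load: inc=0.500000, refl=0.500000·-0.500000=-0.2500; V=1.500000+0.500000+-0.250000=1.7500
k=6 src: inc=-0.250000, refl=-0.250000·-1.000000=0.2500; V=2.000000+-0.250000+0.250000=2.0000
k=7 load: inc=0.250000, refl=0.250000·-0.500000=-0.1250; V=1.750000+0.250000+-0.125000=1.8750
k=8 src: inc=-0.125000, refl=-0.125000·-1.000000=0.1250; V=2.000000+-0.125000+0.125000=2.0000
k=9 load: inc=0.125000, refl=0.125000·-0.500000=-0.0625; V=1.875000+0.125000+-0.062500=1.9375

0 0 source 2.0000
1 3 load 1.0000
2 6 source 2.0000
3 9 load 1.5000
4 12 source 2.0000
5 15 load 1.7500
6 18 source 2.0000
7 21 load 1.8750
8 24 source 2.0000
9 27 load 1.9375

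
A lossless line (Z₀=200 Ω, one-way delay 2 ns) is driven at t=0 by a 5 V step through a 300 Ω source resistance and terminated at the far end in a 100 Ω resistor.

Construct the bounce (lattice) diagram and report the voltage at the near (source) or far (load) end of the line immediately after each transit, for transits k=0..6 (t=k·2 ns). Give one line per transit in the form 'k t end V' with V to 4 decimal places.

0 0 source 2.0000
1 2 load 1.3333
2 4 source 1.2000
3 6 load 1.2444
4 8 source 1.2533
5 10 load 1.2504
6 12 source 1.2498

Γ_L=-0.333333, Γ_S=0.200000; launch V₁=5·200/500=2.000000
k=0 src: V=2.0000
k=1 load: inc=2.000000, refl=2.000000·-0.333333=-0.6667; V=0.000000+2.000000+-0.666667=1.3333
k=2 src: inc=-0.666667, refl=-0.666667·0.200000=-0.1333; V=2.000000+-0.666667+-0.133333=1.2000
k=3 load: inc=-0.133333, refl=-0.133333·-0.333333=0.0444; V=1.333333+-0.133333+0.044444=1.2444
k=4 src: inc=0.044444, refl=0.044444·0.200000=0.0089; V=1.200000+0.044444+0.008889=1.2533
k=5 load: inc=0.008889, refl=0.008889·-0.333333=-0.0030; V=1.244444+0.008889+-0.002963=1.2504
k=6 src: inc=-0.002963, refl=-0.002963·0.200000=-0.0006; V=1.253333+-0.002963+-0.000593=1.2498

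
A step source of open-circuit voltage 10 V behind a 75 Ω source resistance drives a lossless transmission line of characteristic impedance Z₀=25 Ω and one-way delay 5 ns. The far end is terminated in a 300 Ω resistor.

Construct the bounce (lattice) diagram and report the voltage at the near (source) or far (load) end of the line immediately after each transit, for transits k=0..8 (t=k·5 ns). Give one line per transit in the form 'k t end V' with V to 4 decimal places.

0 0 source 2.5000
1 5 load 4.6154
2 10 source 5.6731
3 15 load 6.5680
4 20 source 7.0155
5 25 load 7.3942
6 30 source 7.5835
7 35 load 7.7437
8 40 source 7.8238

Γ_L=0.846154, Γ_S=0.500000; launch V₁=10·25/100=2.500000
k=0 src: V=2.5000
k=1 load: inc=2.500000, refl=2.500000·0.846154=2.1154; V=0.000000+2.500000+2.115385=4.6154
k=2 src: inc=2.115385, refl=2.115385·0.500000=1.0577; V=2.500000+2.115385+1.057692=5.6731
k=3 load: inc=1.057692, refl=1.057692·0.846154=0.8950; V=4.615385+1.057692+0.894970=6.5680
k=4 src: inc=0.894970, refl=0.894970·0.500000=0.4475; V=5.673077+0.894970+0.447485=7.0155
k=5 load: inc=0.447485, refl=0.447485·0.846154=0.3786; V=6.568047+0.447485+0.378641=7.3942
k=6 src: inc=0.378641, refl=0.378641·0.500000=0.1893; V=7.015533+0.378641+0.189321=7.5835
k=7 load: inc=0.189321, refl=0.189321·0.846154=0.1602; V=7.394174+0.189321+0.160194=7.7437
k=8 src: inc=0.160194, refl=0.160194·0.500000=0.0801; V=7.583495+0.160194+0.080097=7.8238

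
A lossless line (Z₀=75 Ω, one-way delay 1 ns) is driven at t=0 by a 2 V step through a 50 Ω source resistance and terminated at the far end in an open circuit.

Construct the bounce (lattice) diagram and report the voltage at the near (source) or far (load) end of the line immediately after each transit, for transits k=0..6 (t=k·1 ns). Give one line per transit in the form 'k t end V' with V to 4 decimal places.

Γ_L=1.000000, Γ_S=-0.200000; launch V₁=2·75/125=1.200000
k=0 src: V=1.2000
k=1 load: inc=1.200000, refl=1.200000·1.000000=1.2000; V=0.000000+1.200000+1.200000=2.4000
k=2 src: inc=1.200000, refl=1.200000·-0.200000=-0.2400; V=1.200000+1.200000+-0.240000=2.1600
k=3 load: inc=-0.240000, refl=-0.240000·1.000000=-0.2400; V=2.400000+-0.240000+-0.240000=1.9200
k=4 src: inc=-0.240000, refl=-0.240000·-0.200000=0.0480; V=2.160000+-0.240000+0.048000=1.9680
k=5 load: inc=0.048000, refl=0.048000·1.000000=0.0480; V=1.920000+0.048000+0.048000=2.0160
k=6 src: inc=0.048000, refl=0.048000·-0.200000=-0.0096; V=1.968000+0.048000+-0.009600=2.0064

0 0 source 1.2000
1 1 load 2.4000
2 2 source 2.1600
3 3 load 1.9200
4 4 source 1.9680
5 5 load 2.0160
6 6 source 2.0064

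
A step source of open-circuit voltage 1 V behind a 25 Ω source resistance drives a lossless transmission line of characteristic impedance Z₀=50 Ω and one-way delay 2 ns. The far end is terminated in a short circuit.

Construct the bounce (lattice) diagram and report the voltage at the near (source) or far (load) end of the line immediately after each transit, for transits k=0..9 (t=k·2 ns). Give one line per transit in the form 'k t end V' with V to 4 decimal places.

Γ_L=-1.000000, Γ_S=-0.333333; launch V₁=1·50/75=0.666667
k=0 src: V=0.6667
k=1 load: inc=0.666667, refl=0.666667·-1.000000=-0.6667; V=0.000000+0.666667+-0.666667=0.0000
k=2 src: inc=-0.666667, refl=-0.666667·-0.333333=0.2222; V=0.666667+-0.666667+0.222222=0.2222
k=3 load: inc=0.222222, refl=0.222222·-1.000000=-0.2222; V=0.000000+0.222222+-0.222222=0.0000
k=4 src: inc=-0.222222, refl=-0.222222·-0.333333=0.0741; V=0.222222+-0.222222+0.074074=0.0741
k=5 load: inc=0.074074, refl=0.074074·-1.000000=-0.0741; V=0.000000+0.074074+-0.074074=0.0000
k=6 src: inc=-0.074074, refl=-0.074074·-0.333333=0.0247; V=0.074074+-0.074074+0.024691=0.0247
k=7 load: inc=0.024691, refl=0.024691·-1.000000=-0.0247; V=0.000000+0.024691+-0.024691=0.0000
k=8 src: inc=-0.024691, refl=-0.024691·-0.333333=0.0082; V=0.024691+-0.024691+0.008230=0.0082
k=9 load: inc=0.008230, refl=0.008230·-1.000000=-0.0082; V=0.000000+0.008230+-0.008230=0.0000

0 0 source 0.6667
1 2 load 0.0000
2 4 source 0.2222
3 6 load 0.0000
4 8 source 0.0741
5 10 load 0.0000
6 12 source 0.0247
7 14 load 0.0000
8 16 source 0.0082
9 18 load 0.0000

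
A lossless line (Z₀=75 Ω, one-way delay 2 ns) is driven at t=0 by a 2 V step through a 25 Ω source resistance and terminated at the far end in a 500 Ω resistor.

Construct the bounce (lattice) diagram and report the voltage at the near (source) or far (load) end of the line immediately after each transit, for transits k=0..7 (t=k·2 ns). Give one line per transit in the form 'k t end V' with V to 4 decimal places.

Γ_L=0.739130, Γ_S=-0.500000; launch V₁=2·75/100=1.500000
k=0 src: V=1.5000
k=1 load: inc=1.500000, refl=1.500000·0.739130=1.1087; V=0.000000+1.500000+1.108696=2.6087
k=2 src: inc=1.108696, refl=1.108696·-0.500000=-0.5543; V=1.500000+1.108696+-0.554348=2.0543
k=3 load: inc=-0.554348, refl=-0.554348·0.739130=-0.4097; V=2.608696+-0.554348+-0.409735=1.6446
k=4 src: inc=-0.409735, refl=-0.409735·-0.500000=0.2049; V=2.054348+-0.409735+0.204868=1.8495
k=5 load: inc=0.204868, refl=0.204868·0.739130=0.1514; V=1.644612+0.204868+0.151424=2.0009
k=6 src: inc=0.151424, refl=0.151424·-0.500000=-0.0757; V=1.849480+0.151424+-0.075712=1.9252
k=7 load: inc=-0.075712, refl=-0.075712·0.739130=-0.0560; V=2.000904+-0.075712+-0.055961=1.8692

0 0 source 1.5000
1 2 load 2.6087
2 4 source 2.0543
3 6 load 1.6446
4 8 source 1.8495
5 10 load 2.0009
6 12 source 1.9252
7 14 load 1.8692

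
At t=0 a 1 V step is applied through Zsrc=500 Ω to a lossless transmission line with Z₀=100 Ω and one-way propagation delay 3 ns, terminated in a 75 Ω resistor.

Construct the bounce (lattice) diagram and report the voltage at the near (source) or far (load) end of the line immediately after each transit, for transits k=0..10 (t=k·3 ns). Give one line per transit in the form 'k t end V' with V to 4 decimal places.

0 0 source 0.1667
1 3 load 0.1429
2 6 source 0.1270
3 9 load 0.1293
4 12 source 0.1308
5 15 load 0.1305
6 18 source 0.1304
7 21 load 0.1304
8 24 source 0.1304
9 27 load 0.1304
10 30 source 0.1304

Γ_L=-0.142857, Γ_S=0.666667; launch V₁=1·100/600=0.166667
k=0 src: V=0.1667
k=1 load: inc=0.166667, refl=0.166667·-0.142857=-0.0238; V=0.000000+0.166667+-0.023810=0.1429
k=2 src: inc=-0.023810, refl=-0.023810·0.666667=-0.0159; V=0.166667+-0.023810+-0.015873=0.1270
k=3 load: inc=-0.015873, refl=-0.015873·-0.142857=0.0023; V=0.142857+-0.015873+0.002268=0.1293
k=4 src: inc=0.002268, refl=0.002268·0.666667=0.0015; V=0.126984+0.002268+0.001512=0.1308
k=5 load: inc=0.001512, refl=0.001512·-0.142857=-0.0002; V=0.129252+0.001512+-0.000216=0.1305
k=6 src: inc=-0.000216, refl=-0.000216·0.666667=-0.0001; V=0.130763+-0.000216+-0.000144=0.1304
k=7 load: inc=-0.000144, refl=-0.000144·-0.142857=0.0000; V=0.130547+-0.000144+0.000021=0.1304
k=8 src: inc=0.000021, refl=0.000021·0.666667=0.0000; V=0.130403+0.000021+0.000014=0.1304
k=9 load: inc=0.000014, refl=0.000014·-0.142857=-0.0000; V=0.130424+0.000014+-0.000002=0.1304
k=10 src: inc=-0.000002, refl=-0.000002·0.666667=-0.0000; V=0.130438+-0.000002+-0.000001=0.1304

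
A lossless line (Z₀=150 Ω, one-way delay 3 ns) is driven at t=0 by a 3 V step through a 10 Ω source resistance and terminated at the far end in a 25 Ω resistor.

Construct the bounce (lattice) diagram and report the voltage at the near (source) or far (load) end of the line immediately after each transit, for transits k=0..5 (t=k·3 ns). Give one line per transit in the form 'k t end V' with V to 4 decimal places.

0 0 source 2.8125
1 3 load 0.8036
2 6 source 2.5614
3 9 load 1.3058
4 12 source 2.4044
5 15 load 1.6197

Γ_L=-0.714286, Γ_S=-0.875000; launch V₁=3·150/160=2.812500
k=0 src: V=2.8125
k=1 load: inc=2.812500, refl=2.812500·-0.714286=-2.0089; V=0.000000+2.812500+-2.008929=0.8036
k=2 src: inc=-2.008929, refl=-2.008929·-0.875000=1.7578; V=2.812500+-2.008929+1.757812=2.5614
k=3 load: inc=1.757812, refl=1.757812·-0.714286=-1.2556; V=0.803571+1.757812+-1.255580=1.3058
k=4 src: inc=-1.255580, refl=-1.255580·-0.875000=1.0986; V=2.561384+-1.255580+1.098633=2.4044
k=5 load: inc=1.098633, refl=1.098633·-0.714286=-0.7847; V=1.305804+1.098633+-0.784738=1.6197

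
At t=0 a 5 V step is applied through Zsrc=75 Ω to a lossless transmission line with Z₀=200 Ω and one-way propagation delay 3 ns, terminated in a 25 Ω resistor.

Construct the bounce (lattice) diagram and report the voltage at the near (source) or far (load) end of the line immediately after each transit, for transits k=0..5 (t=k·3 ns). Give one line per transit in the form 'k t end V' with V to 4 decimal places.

0 0 source 3.6364
1 3 load 0.8081
2 6 source 2.0937
3 9 load 1.0938
4 12 source 1.5483
5 15 load 1.1948

Γ_L=-0.777778, Γ_S=-0.454545; launch V₁=5·200/275=3.636364
k=0 src: V=3.6364
k=1 load: inc=3.636364, refl=3.636364·-0.777778=-2.8283; V=0.000000+3.636364+-2.828283=0.8081
k=2 src: inc=-2.828283, refl=-2.828283·-0.454545=1.2856; V=3.636364+-2.828283+1.285583=2.0937
k=3 load: inc=1.285583, refl=1.285583·-0.777778=-0.9999; V=0.808081+1.285583+-0.999898=1.0938
k=4 src: inc=-0.999898, refl=-0.999898·-0.454545=0.4545; V=2.093664+-0.999898+0.454499=1.5483
k=5 load: inc=0.454499, refl=0.454499·-0.777778=-0.3535; V=1.093766+0.454499+-0.353499=1.1948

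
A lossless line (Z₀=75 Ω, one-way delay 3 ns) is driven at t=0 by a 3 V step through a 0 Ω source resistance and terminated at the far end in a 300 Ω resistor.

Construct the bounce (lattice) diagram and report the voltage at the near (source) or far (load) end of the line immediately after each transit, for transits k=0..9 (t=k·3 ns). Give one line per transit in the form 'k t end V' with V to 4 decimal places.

Γ_L=0.600000, Γ_S=-1.000000; launch V₁=3·75/75=3.000000
k=0 src: V=3.0000
k=1 load: inc=3.000000, refl=3.000000·0.600000=1.8000; V=0.000000+3.000000+1.800000=4.8000
k=2 src: inc=1.800000, refl=1.800000·-1.000000=-1.8000; V=3.000000+1.800000+-1.800000=3.0000
k=3 load: inc=-1.800000, refl=-1.800000·0.600000=-1.0800; V=4.800000+-1.800000+-1.080000=1.9200
k=4 src: inc=-1.080000, refl=-1.080000·-1.000000=1.0800; V=3.000000+-1.080000+1.080000=3.0000
k=5 load: inc=1.080000, refl=1.080000·0.600000=0.6480; V=1.920000+1.080000+0.648000=3.6480
k=6 src: inc=0.648000, refl=0.648000·-1.000000=-0.6480; V=3.000000+0.648000+-0.648000=3.0000
k=7 load: inc=-0.648000, refl=-0.648000·0.600000=-0.3888; V=3.648000+-0.648000+-0.388800=2.6112
k=8 src: inc=-0.388800, refl=-0.388800·-1.000000=0.3888; V=3.000000+-0.388800+0.388800=3.0000
k=9 load: inc=0.388800, refl=0.388800·0.600000=0.2333; V=2.611200+0.388800+0.233280=3.2333

0 0 source 3.0000
1 3 load 4.8000
2 6 source 3.0000
3 9 load 1.9200
4 12 source 3.0000
5 15 load 3.6480
6 18 source 3.0000
7 21 load 2.6112
8 24 source 3.0000
9 27 load 3.2333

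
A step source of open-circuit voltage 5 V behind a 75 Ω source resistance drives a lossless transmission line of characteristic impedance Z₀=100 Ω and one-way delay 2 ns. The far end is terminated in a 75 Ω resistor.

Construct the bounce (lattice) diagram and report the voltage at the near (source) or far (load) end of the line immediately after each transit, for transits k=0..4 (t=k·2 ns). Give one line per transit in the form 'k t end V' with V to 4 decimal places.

0 0 source 2.8571
1 2 load 2.4490
2 4 source 2.5073
3 6 load 2.4990
4 8 source 2.5001

Γ_L=-0.142857, Γ_S=-0.142857; launch V₁=5·100/175=2.857143
k=0 src: V=2.8571
k=1 load: inc=2.857143, refl=2.857143·-0.142857=-0.4082; V=0.000000+2.857143+-0.408163=2.4490
k=2 src: inc=-0.408163, refl=-0.408163·-0.142857=0.0583; V=2.857143+-0.408163+0.058309=2.5073
k=3 load: inc=0.058309, refl=0.058309·-0.142857=-0.0083; V=2.448980+0.058309+-0.008330=2.4990
k=4 src: inc=-0.008330, refl=-0.008330·-0.142857=0.0012; V=2.507289+-0.008330+0.001190=2.5001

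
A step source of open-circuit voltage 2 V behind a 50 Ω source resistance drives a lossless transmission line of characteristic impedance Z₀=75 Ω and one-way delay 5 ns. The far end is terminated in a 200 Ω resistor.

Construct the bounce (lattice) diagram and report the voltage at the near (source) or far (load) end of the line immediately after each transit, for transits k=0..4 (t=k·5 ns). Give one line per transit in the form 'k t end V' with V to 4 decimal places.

Γ_L=0.454545, Γ_S=-0.200000; launch V₁=2·75/125=1.200000
k=0 src: V=1.2000
k=1 load: inc=1.200000, refl=1.200000·0.454545=0.5455; V=0.000000+1.200000+0.545455=1.7455
k=2 src: inc=0.545455, refl=0.545455·-0.200000=-0.1091; V=1.200000+0.545455+-0.109091=1.6364
k=3 load: inc=-0.109091, refl=-0.109091·0.454545=-0.0496; V=1.745455+-0.109091+-0.049587=1.5868
k=4 src: inc=-0.049587, refl=-0.049587·-0.200000=0.0099; V=1.636364+-0.049587+0.009917=1.5967

0 0 source 1.2000
1 5 load 1.7455
2 10 source 1.6364
3 15 load 1.5868
4 20 source 1.5967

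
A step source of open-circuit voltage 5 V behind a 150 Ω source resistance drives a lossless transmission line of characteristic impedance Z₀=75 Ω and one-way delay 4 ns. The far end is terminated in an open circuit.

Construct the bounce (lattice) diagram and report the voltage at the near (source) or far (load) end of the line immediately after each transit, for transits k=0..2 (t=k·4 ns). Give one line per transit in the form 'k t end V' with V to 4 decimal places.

Γ_L=1.000000, Γ_S=0.333333; launch V₁=5·75/225=1.666667
k=0 src: V=1.6667
k=1 load: inc=1.666667, refl=1.666667·1.000000=1.6667; V=0.000000+1.666667+1.666667=3.3333
k=2 src: inc=1.666667, refl=1.666667·0.333333=0.5556; V=1.666667+1.666667+0.555556=3.8889

0 0 source 1.6667
1 4 load 3.3333
2 8 source 3.8889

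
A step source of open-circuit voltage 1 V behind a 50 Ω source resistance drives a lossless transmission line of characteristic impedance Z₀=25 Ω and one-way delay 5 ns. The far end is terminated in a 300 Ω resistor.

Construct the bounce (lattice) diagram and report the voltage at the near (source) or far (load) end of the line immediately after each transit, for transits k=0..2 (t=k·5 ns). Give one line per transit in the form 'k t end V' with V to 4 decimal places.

Γ_L=0.846154, Γ_S=0.333333; launch V₁=1·25/75=0.333333
k=0 src: V=0.3333
k=1 load: inc=0.333333, refl=0.333333·0.846154=0.2821; V=0.000000+0.333333+0.282051=0.6154
k=2 src: inc=0.282051, refl=0.282051·0.333333=0.0940; V=0.333333+0.282051+0.094017=0.7094

0 0 source 0.3333
1 5 load 0.6154
2 10 source 0.7094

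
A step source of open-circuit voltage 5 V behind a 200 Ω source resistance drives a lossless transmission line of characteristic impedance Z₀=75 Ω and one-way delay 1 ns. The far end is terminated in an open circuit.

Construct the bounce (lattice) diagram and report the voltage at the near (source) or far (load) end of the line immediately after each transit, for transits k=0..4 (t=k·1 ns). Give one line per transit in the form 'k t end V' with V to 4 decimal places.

0 0 source 1.3636
1 1 load 2.7273
2 2 source 3.3471
3 3 load 3.9669
4 4 source 4.2487

Γ_L=1.000000, Γ_S=0.454545; launch V₁=5·75/275=1.363636
k=0 src: V=1.3636
k=1 load: inc=1.363636, refl=1.363636·1.000000=1.3636; V=0.000000+1.363636+1.363636=2.7273
k=2 src: inc=1.363636, refl=1.363636·0.454545=0.6198; V=1.363636+1.363636+0.619835=3.3471
k=3 load: inc=0.619835, refl=0.619835·1.000000=0.6198; V=2.727273+0.619835+0.619835=3.9669
k=4 src: inc=0.619835, refl=0.619835·0.454545=0.2817; V=3.347107+0.619835+0.281743=4.2487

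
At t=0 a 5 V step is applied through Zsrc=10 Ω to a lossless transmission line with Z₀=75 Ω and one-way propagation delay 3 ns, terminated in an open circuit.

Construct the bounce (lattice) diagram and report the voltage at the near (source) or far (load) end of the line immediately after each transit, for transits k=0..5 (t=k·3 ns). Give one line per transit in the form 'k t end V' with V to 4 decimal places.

0 0 source 4.4118
1 3 load 8.8235
2 6 source 5.4498
3 9 load 2.0761
4 12 source 4.6560
5 15 load 7.2359

Γ_L=1.000000, Γ_S=-0.764706; launch V₁=5·75/85=4.411765
k=0 src: V=4.4118
k=1 load: inc=4.411765, refl=4.411765·1.000000=4.4118; V=0.000000+4.411765+4.411765=8.8235
k=2 src: inc=4.411765, refl=4.411765·-0.764706=-3.3737; V=4.411765+4.411765+-3.373702=5.4498
k=3 load: inc=-3.373702, refl=-3.373702·1.000000=-3.3737; V=8.823529+-3.373702+-3.373702=2.0761
k=4 src: inc=-3.373702, refl=-3.373702·-0.764706=2.5799; V=5.449827+-3.373702+2.579890=4.6560
k=5 load: inc=2.579890, refl=2.579890·1.000000=2.5799; V=2.076125+2.579890+2.579890=7.2359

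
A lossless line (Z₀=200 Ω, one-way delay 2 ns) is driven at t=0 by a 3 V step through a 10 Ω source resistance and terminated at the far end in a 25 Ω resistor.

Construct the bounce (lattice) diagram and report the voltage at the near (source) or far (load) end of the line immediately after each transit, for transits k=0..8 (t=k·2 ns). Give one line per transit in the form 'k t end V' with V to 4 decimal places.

0 0 source 2.8571
1 2 load 0.6349
2 4 source 2.6455
3 6 load 1.0817
4 8 source 2.4966
5 10 load 1.3961
6 12 source 2.3918
7 14 load 1.6174
8 16 source 2.3180

Γ_L=-0.777778, Γ_S=-0.904762; launch V₁=3·200/210=2.857143
k=0 src: V=2.8571
k=1 load: inc=2.857143, refl=2.857143·-0.777778=-2.2222; V=0.000000+2.857143+-2.222222=0.6349
k=2 src: inc=-2.222222, refl=-2.222222·-0.904762=2.0106; V=2.857143+-2.222222+2.010582=2.6455
k=3 load: inc=2.010582, refl=2.010582·-0.777778=-1.5638; V=0.634921+2.010582+-1.563786=1.0817
k=4 src: inc=-1.563786, refl=-1.563786·-0.904762=1.4149; V=2.645503+-1.563786+1.414854=2.4966
k=5 load: inc=1.414854, refl=1.414854·-0.777778=-1.1004; V=1.081717+1.414854+-1.100442=1.3961
k=6 src: inc=-1.100442, refl=-1.100442·-0.904762=0.9956; V=2.496571+-1.100442+0.995638=2.3918
k=7 load: inc=0.995638, refl=0.995638·-0.777778=-0.7744; V=1.396129+0.995638+-0.774385=1.6174
k=8 src: inc=-0.774385, refl=-0.774385·-0.904762=0.7006; V=2.391767+-0.774385+0.700634=2.3180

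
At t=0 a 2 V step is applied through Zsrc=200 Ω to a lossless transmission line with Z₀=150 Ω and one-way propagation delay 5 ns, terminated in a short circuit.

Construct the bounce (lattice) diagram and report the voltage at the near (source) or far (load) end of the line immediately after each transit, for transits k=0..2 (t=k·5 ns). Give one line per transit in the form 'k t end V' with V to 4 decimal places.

0 0 source 0.8571
1 5 load 0.0000
2 10 source -0.1224

Γ_L=-1.000000, Γ_S=0.142857; launch V₁=2·150/350=0.857143
k=0 src: V=0.8571
k=1 load: inc=0.857143, refl=0.857143·-1.000000=-0.8571; V=0.000000+0.857143+-0.857143=0.0000
k=2 src: inc=-0.857143, refl=-0.857143·0.142857=-0.1224; V=0.857143+-0.857143+-0.122449=-0.1224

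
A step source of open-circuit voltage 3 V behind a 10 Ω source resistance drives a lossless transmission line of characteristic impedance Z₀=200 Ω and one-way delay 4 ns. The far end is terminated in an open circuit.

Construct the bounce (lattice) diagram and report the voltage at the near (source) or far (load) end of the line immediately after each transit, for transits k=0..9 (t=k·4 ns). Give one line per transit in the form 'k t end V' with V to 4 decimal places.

0 0 source 2.8571
1 4 load 5.7143
2 8 source 3.1293
3 12 load 0.5442
4 16 source 2.8831
5 20 load 5.2219
6 24 source 3.1058
7 28 load 0.9897
8 32 source 2.9043
9 36 load 4.8188

Γ_L=1.000000, Γ_S=-0.904762; launch V₁=3·200/210=2.857143
k=0 src: V=2.8571
k=1 load: inc=2.857143, refl=2.857143·1.000000=2.8571; V=0.000000+2.857143+2.857143=5.7143
k=2 src: inc=2.857143, refl=2.857143·-0.904762=-2.5850; V=2.857143+2.857143+-2.585034=3.1293
k=3 load: inc=-2.585034, refl=-2.585034·1.000000=-2.5850; V=5.714286+-2.585034+-2.585034=0.5442
k=4 src: inc=-2.585034, refl=-2.585034·-0.904762=2.3388; V=3.129252+-2.585034+2.338840=2.8831
k=5 load: inc=2.338840, refl=2.338840·1.000000=2.3388; V=0.544218+2.338840+2.338840=5.2219
k=6 src: inc=2.338840, refl=2.338840·-0.904762=-2.1161; V=2.883058+2.338840+-2.116094=3.1058
k=7 load: inc=-2.116094, refl=-2.116094·1.000000=-2.1161; V=5.221898+-2.116094+-2.116094=0.9897
k=8 src: inc=-2.116094, refl=-2.116094·-0.904762=1.9146; V=3.105805+-2.116094+1.914561=2.9043
k=9 load: inc=1.914561, refl=1.914561·1.000000=1.9146; V=0.989711+1.914561+1.914561=4.8188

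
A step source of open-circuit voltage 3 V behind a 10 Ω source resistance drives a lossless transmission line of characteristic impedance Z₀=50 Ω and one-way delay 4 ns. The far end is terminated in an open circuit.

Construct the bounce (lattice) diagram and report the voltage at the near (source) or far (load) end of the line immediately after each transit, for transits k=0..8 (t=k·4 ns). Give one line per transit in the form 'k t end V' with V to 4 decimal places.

Γ_L=1.000000, Γ_S=-0.666667; launch V₁=3·50/60=2.500000
k=0 src: V=2.5000
k=1 load: inc=2.500000, refl=2.500000·1.000000=2.5000; V=0.000000+2.500000+2.500000=5.0000
k=2 src: inc=2.500000, refl=2.500000·-0.666667=-1.6667; V=2.500000+2.500000+-1.666667=3.3333
k=3 load: inc=-1.666667, refl=-1.666667·1.000000=-1.6667; V=5.000000+-1.666667+-1.666667=1.6667
k=4 src: inc=-1.666667, refl=-1.666667·-0.666667=1.1111; V=3.333333+-1.666667+1.111111=2.7778
k=5 load: inc=1.111111, refl=1.111111·1.000000=1.1111; V=1.666667+1.111111+1.111111=3.8889
k=6 src: inc=1.111111, refl=1.111111·-0.666667=-0.7407; V=2.777778+1.111111+-0.740741=3.1481
k=7 load: inc=-0.740741, refl=-0.740741·1.000000=-0.7407; V=3.888889+-0.740741+-0.740741=2.4074
k=8 src: inc=-0.740741, refl=-0.740741·-0.666667=0.4938; V=3.148148+-0.740741+0.493827=2.9012

0 0 source 2.5000
1 4 load 5.0000
2 8 source 3.3333
3 12 load 1.6667
4 16 source 2.7778
5 20 load 3.8889
6 24 source 3.1481
7 28 load 2.4074
8 32 source 2.9012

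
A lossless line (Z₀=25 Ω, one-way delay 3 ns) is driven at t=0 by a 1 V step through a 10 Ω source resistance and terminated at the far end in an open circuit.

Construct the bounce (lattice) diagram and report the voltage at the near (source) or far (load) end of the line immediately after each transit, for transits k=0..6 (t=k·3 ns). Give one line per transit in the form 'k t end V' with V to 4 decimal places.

Γ_L=1.000000, Γ_S=-0.428571; launch V₁=1·25/35=0.714286
k=0 src: V=0.7143
k=1 load: inc=0.714286, refl=0.714286·1.000000=0.7143; V=0.000000+0.714286+0.714286=1.4286
k=2 src: inc=0.714286, refl=0.714286·-0.428571=-0.3061; V=0.714286+0.714286+-0.306122=1.1224
k=3 load: inc=-0.306122, refl=-0.306122·1.000000=-0.3061; V=1.428571+-0.306122+-0.306122=0.8163
k=4 src: inc=-0.306122, refl=-0.306122·-0.428571=0.1312; V=1.122449+-0.306122+0.131195=0.9475
k=5 load: inc=0.131195, refl=0.131195·1.000000=0.1312; V=0.816327+0.131195+0.131195=1.0787
k=6 src: inc=0.131195, refl=0.131195·-0.428571=-0.0562; V=0.947522+0.131195+-0.056227=1.0225

0 0 source 0.7143
1 3 load 1.4286
2 6 source 1.1224
3 9 load 0.8163
4 12 source 0.9475
5 15 load 1.0787
6 18 source 1.0225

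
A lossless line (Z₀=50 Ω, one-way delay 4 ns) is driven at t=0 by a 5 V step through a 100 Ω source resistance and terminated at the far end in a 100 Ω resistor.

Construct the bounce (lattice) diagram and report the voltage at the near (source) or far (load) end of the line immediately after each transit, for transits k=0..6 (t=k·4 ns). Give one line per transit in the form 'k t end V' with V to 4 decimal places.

Γ_L=0.333333, Γ_S=0.333333; launch V₁=5·50/150=1.666667
k=0 src: V=1.6667
k=1 load: inc=1.666667, refl=1.666667·0.333333=0.5556; V=0.000000+1.666667+0.555556=2.2222
k=2 src: inc=0.555556, refl=0.555556·0.333333=0.1852; V=1.666667+0.555556+0.185185=2.4074
k=3 load: inc=0.185185, refl=0.185185·0.333333=0.0617; V=2.222222+0.185185+0.061728=2.4691
k=4 src: inc=0.061728, refl=0.061728·0.333333=0.0206; V=2.407407+0.061728+0.020576=2.4897
k=5 load: inc=0.020576, refl=0.020576·0.333333=0.0069; V=2.469136+0.020576+0.006859=2.4966
k=6 src: inc=0.006859, refl=0.006859·0.333333=0.0023; V=2.489712+0.006859+0.002286=2.4989

0 0 source 1.6667
1 4 load 2.2222
2 8 source 2.4074
3 12 load 2.4691
4 16 source 2.4897
5 20 load 2.4966
6 24 source 2.4989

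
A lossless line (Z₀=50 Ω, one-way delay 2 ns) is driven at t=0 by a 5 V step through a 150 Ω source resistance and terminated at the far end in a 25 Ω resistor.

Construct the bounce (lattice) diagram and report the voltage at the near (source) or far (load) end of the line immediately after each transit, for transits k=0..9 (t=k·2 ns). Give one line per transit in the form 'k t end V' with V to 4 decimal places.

Γ_L=-0.333333, Γ_S=0.500000; launch V₁=5·50/200=1.250000
k=0 src: V=1.2500
k=1 load: inc=1.250000, refl=1.250000·-0.333333=-0.4167; V=0.000000+1.250000+-0.416667=0.8333
k=2 src: inc=-0.416667, refl=-0.416667·0.500000=-0.2083; V=1.250000+-0.416667+-0.208333=0.6250
k=3 load: inc=-0.208333, refl=-0.208333·-0.333333=0.0694; V=0.833333+-0.208333+0.069444=0.6944
k=4 src: inc=0.069444, refl=0.069444·0.500000=0.0347; V=0.625000+0.069444+0.034722=0.7292
k=5 load: inc=0.034722, refl=0.034722·-0.333333=-0.0116; V=0.694444+0.034722+-0.011574=0.7176
k=6 src: inc=-0.011574, refl=-0.011574·0.500000=-0.0058; V=0.729167+-0.011574+-0.005787=0.7118
k=7 load: inc=-0.005787, refl=-0.005787·-0.333333=0.0019; V=0.717593+-0.005787+0.001929=0.7137
k=8 src: inc=0.001929, refl=0.001929·0.500000=0.0010; V=0.711806+0.001929+0.000965=0.7147
k=9 load: inc=0.000965, refl=0.000965·-0.333333=-0.0003; V=0.713735+0.000965+-0.000322=0.7144

0 0 source 1.2500
1 2 load 0.8333
2 4 source 0.6250
3 6 load 0.6944
4 8 source 0.7292
5 10 load 0.7176
6 12 source 0.7118
7 14 load 0.7137
8 16 source 0.7147
9 18 load 0.7144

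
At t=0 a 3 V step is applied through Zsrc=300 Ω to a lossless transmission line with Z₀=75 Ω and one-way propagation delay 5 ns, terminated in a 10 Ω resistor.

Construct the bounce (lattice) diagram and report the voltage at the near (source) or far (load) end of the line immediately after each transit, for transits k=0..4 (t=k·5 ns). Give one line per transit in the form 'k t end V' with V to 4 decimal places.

0 0 source 0.6000
1 5 load 0.1412
2 10 source -0.1341
3 15 load 0.0764
4 20 source 0.2027

Γ_L=-0.764706, Γ_S=0.600000; launch V₁=3·75/375=0.600000
k=0 src: V=0.6000
k=1 load: inc=0.600000, refl=0.600000·-0.764706=-0.4588; V=0.000000+0.600000+-0.458824=0.1412
k=2 src: inc=-0.458824, refl=-0.458824·0.600000=-0.2753; V=0.600000+-0.458824+-0.275294=-0.1341
k=3 load: inc=-0.275294, refl=-0.275294·-0.764706=0.2105; V=0.141176+-0.275294+0.210519=0.0764
k=4 src: inc=0.210519, refl=0.210519·0.600000=0.1263; V=-0.134118+0.210519+0.126311=0.2027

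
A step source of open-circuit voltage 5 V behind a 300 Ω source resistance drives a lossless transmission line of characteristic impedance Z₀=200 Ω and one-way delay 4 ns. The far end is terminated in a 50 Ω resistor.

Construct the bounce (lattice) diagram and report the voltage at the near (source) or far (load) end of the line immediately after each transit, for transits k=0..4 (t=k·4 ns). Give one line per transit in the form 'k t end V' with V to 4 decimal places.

Γ_L=-0.600000, Γ_S=0.200000; launch V₁=5·200/500=2.000000
k=0 src: V=2.0000
k=1 load: inc=2.000000, refl=2.000000·-0.600000=-1.2000; V=0.000000+2.000000+-1.200000=0.8000
k=2 src: inc=-1.200000, refl=-1.200000·0.200000=-0.2400; V=2.000000+-1.200000+-0.240000=0.5600
k=3 load: inc=-0.240000, refl=-0.240000·-0.600000=0.1440; V=0.800000+-0.240000+0.144000=0.7040
k=4 src: inc=0.144000, refl=0.144000·0.200000=0.0288; V=0.560000+0.144000+0.028800=0.7328

0 0 source 2.0000
1 4 load 0.8000
2 8 source 0.5600
3 12 load 0.7040
4 16 source 0.7328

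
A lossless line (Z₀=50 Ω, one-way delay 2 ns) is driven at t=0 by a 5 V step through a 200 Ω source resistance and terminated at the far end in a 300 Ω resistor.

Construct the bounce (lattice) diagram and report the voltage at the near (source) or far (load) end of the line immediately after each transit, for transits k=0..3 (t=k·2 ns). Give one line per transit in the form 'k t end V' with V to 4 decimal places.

0 0 source 1.0000
1 2 load 1.7143
2 4 source 2.1429
3 6 load 2.4490

Γ_L=0.714286, Γ_S=0.600000; launch V₁=5·50/250=1.000000
k=0 src: V=1.0000
k=1 load: inc=1.000000, refl=1.000000·0.714286=0.7143; V=0.000000+1.000000+0.714286=1.7143
k=2 src: inc=0.714286, refl=0.714286·0.600000=0.4286; V=1.000000+0.714286+0.428571=2.1429
k=3 load: inc=0.428571, refl=0.428571·0.714286=0.3061; V=1.714286+0.428571+0.306122=2.4490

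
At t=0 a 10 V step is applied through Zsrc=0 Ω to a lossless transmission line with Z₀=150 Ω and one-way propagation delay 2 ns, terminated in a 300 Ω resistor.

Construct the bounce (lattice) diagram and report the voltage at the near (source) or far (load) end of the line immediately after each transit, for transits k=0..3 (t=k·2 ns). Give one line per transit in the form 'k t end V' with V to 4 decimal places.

Γ_L=0.333333, Γ_S=-1.000000; launch V₁=10·150/150=10.000000
k=0 src: V=10.0000
k=1 load: inc=10.000000, refl=10.000000·0.333333=3.3333; V=0.000000+10.000000+3.333333=13.3333
k=2 src: inc=3.333333, refl=3.333333·-1.000000=-3.3333; V=10.000000+3.333333+-3.333333=10.0000
k=3 load: inc=-3.333333, refl=-3.333333·0.333333=-1.1111; V=13.333333+-3.333333+-1.111111=8.8889

0 0 source 10.0000
1 2 load 13.3333
2 4 source 10.0000
3 6 load 8.8889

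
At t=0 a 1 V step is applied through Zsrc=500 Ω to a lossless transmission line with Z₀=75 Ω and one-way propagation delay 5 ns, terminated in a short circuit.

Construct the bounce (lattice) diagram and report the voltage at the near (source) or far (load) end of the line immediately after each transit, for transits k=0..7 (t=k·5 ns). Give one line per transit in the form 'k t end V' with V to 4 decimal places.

Γ_L=-1.000000, Γ_S=0.739130; launch V₁=1·75/575=0.130435
k=0 src: V=0.1304
k=1 load: inc=0.130435, refl=0.130435·-1.000000=-0.1304; V=0.000000+0.130435+-0.130435=0.0000
k=2 src: inc=-0.130435, refl=-0.130435·0.739130=-0.0964; V=0.130435+-0.130435+-0.096408=-0.0964
k=3 load: inc=-0.096408, refl=-0.096408·-1.000000=0.0964; V=0.000000+-0.096408+0.096408=0.0000
k=4 src: inc=0.096408, refl=0.096408·0.739130=0.0713; V=-0.096408+0.096408+0.071258=0.0713
k=5 load: inc=0.071258, refl=0.071258·-1.000000=-0.0713; V=0.000000+0.071258+-0.071258=0.0000
k=6 src: inc=-0.071258, refl=-0.071258·0.739130=-0.0527; V=0.071258+-0.071258+-0.052669=-0.0527
k=7 load: inc=-0.052669, refl=-0.052669·-1.000000=0.0527; V=0.000000+-0.052669+0.052669=0.0000

0 0 source 0.1304
1 5 load 0.0000
2 10 source -0.0964
3 15 load 0.0000
4 20 source 0.0713
5 25 load 0.0000
6 30 source -0.0527
7 35 load 0.0000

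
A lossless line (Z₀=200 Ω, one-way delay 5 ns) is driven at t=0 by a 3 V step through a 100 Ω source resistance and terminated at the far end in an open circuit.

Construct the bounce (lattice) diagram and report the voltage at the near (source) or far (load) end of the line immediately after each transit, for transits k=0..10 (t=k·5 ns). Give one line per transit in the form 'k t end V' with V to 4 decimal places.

0 0 source 2.0000
1 5 load 4.0000
2 10 source 3.3333
3 15 load 2.6667
4 20 source 2.8889
5 25 load 3.1111
6 30 source 3.0370
7 35 load 2.9630
8 40 source 2.9877
9 45 load 3.0123
10 50 source 3.0041

Γ_L=1.000000, Γ_S=-0.333333; launch V₁=3·200/300=2.000000
k=0 src: V=2.0000
k=1 load: inc=2.000000, refl=2.000000·1.000000=2.0000; V=0.000000+2.000000+2.000000=4.0000
k=2 src: inc=2.000000, refl=2.000000·-0.333333=-0.6667; V=2.000000+2.000000+-0.666667=3.3333
k=3 load: inc=-0.666667, refl=-0.666667·1.000000=-0.6667; V=4.000000+-0.666667+-0.666667=2.6667
k=4 src: inc=-0.666667, refl=-0.666667·-0.333333=0.2222; V=3.333333+-0.666667+0.222222=2.8889
k=5 load: inc=0.222222, refl=0.222222·1.000000=0.2222; V=2.666667+0.222222+0.222222=3.1111
k=6 src: inc=0.222222, refl=0.222222·-0.333333=-0.0741; V=2.888889+0.222222+-0.074074=3.0370
k=7 load: inc=-0.074074, refl=-0.074074·1.000000=-0.0741; V=3.111111+-0.074074+-0.074074=2.9630
k=8 src: inc=-0.074074, refl=-0.074074·-0.333333=0.0247; V=3.037037+-0.074074+0.024691=2.9877
k=9 load: inc=0.024691, refl=0.024691·1.000000=0.0247; V=2.962963+0.024691+0.024691=3.0123
k=10 src: inc=0.024691, refl=0.024691·-0.333333=-0.0082; V=2.987654+0.024691+-0.008230=3.0041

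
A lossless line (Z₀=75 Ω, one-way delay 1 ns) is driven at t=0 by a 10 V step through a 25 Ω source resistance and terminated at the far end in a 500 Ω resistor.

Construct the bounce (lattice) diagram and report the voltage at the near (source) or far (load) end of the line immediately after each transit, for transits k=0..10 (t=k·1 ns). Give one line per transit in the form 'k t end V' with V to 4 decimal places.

Γ_L=0.739130, Γ_S=-0.500000; launch V₁=10·75/100=7.500000
k=0 src: V=7.5000
k=1 load: inc=7.500000, refl=7.500000·0.739130=5.5435; V=0.000000+7.500000+5.543478=13.0435
k=2 src: inc=5.543478, refl=5.543478·-0.500000=-2.7717; V=7.500000+5.543478+-2.771739=10.2717
k=3 load: inc=-2.771739, refl=-2.771739·0.739130=-2.0487; V=13.043478+-2.771739+-2.048677=8.2231
k=4 src: inc=-2.048677, refl=-2.048677·-0.500000=1.0243; V=10.271739+-2.048677+1.024338=9.2474
k=5 load: inc=1.024338, refl=1.024338·0.739130=0.7571; V=8.223062+1.024338+0.757120=10.0045
k=6 src: inc=0.757120, refl=0.757120·-0.500000=-0.3786; V=9.247401+0.757120+-0.378560=9.6260
k=7 load: inc=-0.378560, refl=-0.378560·0.739130=-0.2798; V=10.004520+-0.378560+-0.279805=9.3462
k=8 src: inc=-0.279805, refl=-0.279805·-0.500000=0.1399; V=9.625961+-0.279805+0.139903=9.4861
k=9 load: inc=0.139903, refl=0.139903·0.739130=0.1034; V=9.346155+0.139903+0.103406=9.5895
k=10 src: inc=0.103406, refl=0.103406·-0.500000=-0.0517; V=9.486058+0.103406+-0.051703=9.5378

0 0 source 7.5000
1 1 load 13.0435
2 2 source 10.2717
3 3 load 8.2231
4 4 source 9.2474
5 5 load 10.0045
6 6 source 9.6260
7 7 load 9.3462
8 8 source 9.4861
9 9 load 9.5895
10 10 source 9.5378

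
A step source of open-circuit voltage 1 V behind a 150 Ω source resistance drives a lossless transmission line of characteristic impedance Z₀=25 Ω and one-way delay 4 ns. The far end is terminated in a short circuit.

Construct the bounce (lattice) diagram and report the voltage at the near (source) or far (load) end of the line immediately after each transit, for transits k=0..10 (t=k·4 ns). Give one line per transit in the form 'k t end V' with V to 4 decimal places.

0 0 source 0.1429
1 4 load 0.0000
2 8 source -0.1020
3 12 load 0.0000
4 16 source 0.0729
5 20 load 0.0000
6 24 source -0.0521
7 28 load 0.0000
8 32 source 0.0372
9 36 load 0.0000
10 40 source -0.0266

Γ_L=-1.000000, Γ_S=0.714286; launch V₁=1·25/175=0.142857
k=0 src: V=0.1429
k=1 load: inc=0.142857, refl=0.142857·-1.000000=-0.1429; V=0.000000+0.142857+-0.142857=0.0000
k=2 src: inc=-0.142857, refl=-0.142857·0.714286=-0.1020; V=0.142857+-0.142857+-0.102041=-0.1020
k=3 load: inc=-0.102041, refl=-0.102041·-1.000000=0.1020; V=0.000000+-0.102041+0.102041=0.0000
k=4 src: inc=0.102041, refl=0.102041·0.714286=0.0729; V=-0.102041+0.102041+0.072886=0.0729
k=5 load: inc=0.072886, refl=0.072886·-1.000000=-0.0729; V=0.000000+0.072886+-0.072886=0.0000
k=6 src: inc=-0.072886, refl=-0.072886·0.714286=-0.0521; V=0.072886+-0.072886+-0.052062=-0.0521
k=7 load: inc=-0.052062, refl=-0.052062·-1.000000=0.0521; V=0.000000+-0.052062+0.052062=0.0000
k=8 src: inc=0.052062, refl=0.052062·0.714286=0.0372; V=-0.052062+0.052062+0.037187=0.0372
k=9 load: inc=0.037187, refl=0.037187·-1.000000=-0.0372; V=0.000000+0.037187+-0.037187=0.0000
k=10 src: inc=-0.037187, refl=-0.037187·0.714286=-0.0266; V=0.037187+-0.037187+-0.026562=-0.0266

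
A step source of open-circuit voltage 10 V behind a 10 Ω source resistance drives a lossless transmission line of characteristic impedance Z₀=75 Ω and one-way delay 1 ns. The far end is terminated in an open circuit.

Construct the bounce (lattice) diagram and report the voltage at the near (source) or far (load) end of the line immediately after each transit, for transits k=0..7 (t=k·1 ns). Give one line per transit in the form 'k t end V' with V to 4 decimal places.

Γ_L=1.000000, Γ_S=-0.764706; launch V₁=10·75/85=8.823529
k=0 src: V=8.8235
k=1 load: inc=8.823529, refl=8.823529·1.000000=8.8235; V=0.000000+8.823529+8.823529=17.6471
k=2 src: inc=8.823529, refl=8.823529·-0.764706=-6.7474; V=8.823529+8.823529+-6.747405=10.8997
k=3 load: inc=-6.747405, refl=-6.747405·1.000000=-6.7474; V=17.647059+-6.747405+-6.747405=4.1522
k=4 src: inc=-6.747405, refl=-6.747405·-0.764706=5.1598; V=10.899654+-6.747405+5.159780=9.3120
k=5 load: inc=5.159780, refl=5.159780·1.000000=5.1598; V=4.152249+5.159780+5.159780=14.4718
k=6 src: inc=5.159780, refl=5.159780·-0.764706=-3.9457; V=9.312029+5.159780+-3.945714=10.5261
k=7 load: inc=-3.945714, refl=-3.945714·1.000000=-3.9457; V=14.471809+-3.945714+-3.945714=6.5804

0 0 source 8.8235
1 1 load 17.6471
2 2 source 10.8997
3 3 load 4.1522
4 4 source 9.3120
5 5 load 14.4718
6 6 source 10.5261
7 7 load 6.5804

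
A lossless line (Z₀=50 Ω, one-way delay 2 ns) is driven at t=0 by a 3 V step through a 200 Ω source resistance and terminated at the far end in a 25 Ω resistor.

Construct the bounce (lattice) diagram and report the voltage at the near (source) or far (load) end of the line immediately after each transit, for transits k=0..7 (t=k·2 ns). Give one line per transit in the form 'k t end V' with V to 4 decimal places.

0 0 source 0.6000
1 2 load 0.4000
2 4 source 0.2800
3 6 load 0.3200
4 8 source 0.3440
5 10 load 0.3360
6 12 source 0.3312
7 14 load 0.3328

Γ_L=-0.333333, Γ_S=0.600000; launch V₁=3·50/250=0.600000
k=0 src: V=0.6000
k=1 load: inc=0.600000, refl=0.600000·-0.333333=-0.2000; V=0.000000+0.600000+-0.200000=0.4000
k=2 src: inc=-0.200000, refl=-0.200000·0.600000=-0.1200; V=0.600000+-0.200000+-0.120000=0.2800
k=3 load: inc=-0.120000, refl=-0.120000·-0.333333=0.0400; V=0.400000+-0.120000+0.040000=0.3200
k=4 src: inc=0.040000, refl=0.040000·0.600000=0.0240; V=0.280000+0.040000+0.024000=0.3440
k=5 load: inc=0.024000, refl=0.024000·-0.333333=-0.0080; V=0.320000+0.024000+-0.008000=0.3360
k=6 src: inc=-0.008000, refl=-0.008000·0.600000=-0.0048; V=0.344000+-0.008000+-0.004800=0.3312
k=7 load: inc=-0.004800, refl=-0.004800·-0.333333=0.0016; V=0.336000+-0.004800+0.001600=0.3328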